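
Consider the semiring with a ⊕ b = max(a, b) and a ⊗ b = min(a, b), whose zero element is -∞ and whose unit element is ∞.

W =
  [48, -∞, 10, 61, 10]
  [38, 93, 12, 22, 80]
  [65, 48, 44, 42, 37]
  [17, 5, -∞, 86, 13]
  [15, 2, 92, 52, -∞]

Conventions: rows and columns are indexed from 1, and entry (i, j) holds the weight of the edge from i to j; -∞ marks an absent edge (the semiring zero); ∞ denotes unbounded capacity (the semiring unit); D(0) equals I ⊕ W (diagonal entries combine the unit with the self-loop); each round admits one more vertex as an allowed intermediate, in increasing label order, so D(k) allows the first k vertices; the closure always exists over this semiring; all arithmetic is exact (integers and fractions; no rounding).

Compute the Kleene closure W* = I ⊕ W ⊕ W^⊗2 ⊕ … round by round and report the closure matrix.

D(0):
  [∞, -∞, 10, 61, 10]
  [38, ∞, 12, 22, 80]
  [65, 48, ∞, 42, 37]
  [17, 5, -∞, ∞, 13]
  [15, 2, 92, 52, ∞]
D(1):
  [∞, -∞, 10, 61, 10]
  [38, ∞, 12, 38, 80]
  [65, 48, ∞, 61, 37]
  [17, 5, 10, ∞, 13]
  [15, 2, 92, 52, ∞]
D(2):
  [∞, -∞, 10, 61, 10]
  [38, ∞, 12, 38, 80]
  [65, 48, ∞, 61, 48]
  [17, 5, 10, ∞, 13]
  [15, 2, 92, 52, ∞]
D(3):
  [∞, 10, 10, 61, 10]
  [38, ∞, 12, 38, 80]
  [65, 48, ∞, 61, 48]
  [17, 10, 10, ∞, 13]
  [65, 48, 92, 61, ∞]
D(4):
  [∞, 10, 10, 61, 13]
  [38, ∞, 12, 38, 80]
  [65, 48, ∞, 61, 48]
  [17, 10, 10, ∞, 13]
  [65, 48, 92, 61, ∞]
D(5):
  [∞, 13, 13, 61, 13]
  [65, ∞, 80, 61, 80]
  [65, 48, ∞, 61, 48]
  [17, 13, 13, ∞, 13]
  [65, 48, 92, 61, ∞]
Answer: W* = [[∞, 13, 13, 61, 13], [65, ∞, 80, 61, 80], [65, 48, ∞, 61, 48], [17, 13, 13, ∞, 13], [65, 48, 92, 61, ∞]]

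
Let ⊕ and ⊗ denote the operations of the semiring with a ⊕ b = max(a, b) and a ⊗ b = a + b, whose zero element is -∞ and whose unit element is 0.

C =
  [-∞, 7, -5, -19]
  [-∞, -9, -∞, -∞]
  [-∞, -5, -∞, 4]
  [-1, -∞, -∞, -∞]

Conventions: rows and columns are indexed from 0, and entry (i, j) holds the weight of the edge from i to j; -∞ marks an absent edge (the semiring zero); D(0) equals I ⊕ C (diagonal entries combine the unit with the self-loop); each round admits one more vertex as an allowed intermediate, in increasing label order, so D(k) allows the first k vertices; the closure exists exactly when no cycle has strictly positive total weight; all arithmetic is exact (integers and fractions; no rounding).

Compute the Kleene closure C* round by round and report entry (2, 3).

D(0):
  [0, 7, -5, -19]
  [-∞, 0, -∞, -∞]
  [-∞, -5, 0, 4]
  [-1, -∞, -∞, 0]
D(1):
  [0, 7, -5, -19]
  [-∞, 0, -∞, -∞]
  [-∞, -5, 0, 4]
  [-1, 6, -6, 0]
D(2):
  [0, 7, -5, -19]
  [-∞, 0, -∞, -∞]
  [-∞, -5, 0, 4]
  [-1, 6, -6, 0]
D(3):
  [0, 7, -5, -1]
  [-∞, 0, -∞, -∞]
  [-∞, -5, 0, 4]
  [-1, 6, -6, 0]
D(4):
  [0, 7, -5, -1]
  [-∞, 0, -∞, -∞]
  [3, 10, 0, 4]
  [-1, 6, -6, 0]
Answer: C*[2][3] = 4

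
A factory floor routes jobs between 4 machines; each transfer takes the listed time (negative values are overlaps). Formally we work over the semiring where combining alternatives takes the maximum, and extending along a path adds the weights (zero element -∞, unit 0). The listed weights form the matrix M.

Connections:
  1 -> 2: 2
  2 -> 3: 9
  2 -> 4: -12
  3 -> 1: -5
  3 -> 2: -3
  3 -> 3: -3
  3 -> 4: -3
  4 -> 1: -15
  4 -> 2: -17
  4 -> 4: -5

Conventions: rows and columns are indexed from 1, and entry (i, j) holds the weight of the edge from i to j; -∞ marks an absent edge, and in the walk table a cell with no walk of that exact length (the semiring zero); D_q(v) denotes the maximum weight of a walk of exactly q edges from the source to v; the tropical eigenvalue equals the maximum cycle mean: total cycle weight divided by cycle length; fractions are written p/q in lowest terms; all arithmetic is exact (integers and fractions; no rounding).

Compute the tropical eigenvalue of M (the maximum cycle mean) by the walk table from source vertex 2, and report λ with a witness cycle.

q=0: [-∞, 0, -∞, -∞]
q=1: [-∞, -∞, 9, -12]
q=2: [4, 6, 6, 6]
q=3: [1, 6, 15, 3]
q=4: [10, 12, 15, 12]
Optimal cycle mean attained by: cycle 2->3->2, total 9 + (-3), length 2.
Answer: λ = 3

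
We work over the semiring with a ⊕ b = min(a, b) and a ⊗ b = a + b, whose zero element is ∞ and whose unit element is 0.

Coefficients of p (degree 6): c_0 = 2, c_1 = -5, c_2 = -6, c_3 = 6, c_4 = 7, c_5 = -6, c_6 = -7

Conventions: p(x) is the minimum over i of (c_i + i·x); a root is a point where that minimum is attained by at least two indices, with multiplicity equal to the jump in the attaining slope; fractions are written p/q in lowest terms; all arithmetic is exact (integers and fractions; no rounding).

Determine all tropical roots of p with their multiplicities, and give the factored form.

hull edge (i=0, c=2) to (i=1, c=-5): slope -7, span 1
hull edge (i=1, c=-5) to (i=2, c=-6): slope -1, span 1
hull edge (i=2, c=-6) to (i=6, c=-7): slope -1/4, span 4
Factored form: p(x) = -7 ⊗ (x ⊕ 1/4) ⊗ (x ⊕ 1/4) ⊗ (x ⊕ 1/4) ⊗ (x ⊕ 1/4) ⊗ (x ⊕ 1) ⊗ (x ⊕ 7)
Answer: roots = 1/4 (mult 4), 1 (mult 1), 7 (mult 1)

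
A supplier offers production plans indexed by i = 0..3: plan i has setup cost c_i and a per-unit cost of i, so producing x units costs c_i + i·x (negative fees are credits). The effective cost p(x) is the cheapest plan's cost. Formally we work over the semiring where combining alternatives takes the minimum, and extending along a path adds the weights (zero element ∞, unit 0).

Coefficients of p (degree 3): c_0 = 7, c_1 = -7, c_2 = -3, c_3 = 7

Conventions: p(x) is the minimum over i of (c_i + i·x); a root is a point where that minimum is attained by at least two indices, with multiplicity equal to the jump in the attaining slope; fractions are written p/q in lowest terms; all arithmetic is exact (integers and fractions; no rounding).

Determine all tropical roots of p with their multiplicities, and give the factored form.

hull edge (i=0, c=7) to (i=1, c=-7): slope -14, span 1
hull edge (i=1, c=-7) to (i=2, c=-3): slope 4, span 1
hull edge (i=2, c=-3) to (i=3, c=7): slope 10, span 1
Factored form: p(x) = 7 ⊗ (x ⊕ (-10)) ⊗ (x ⊕ (-4)) ⊗ (x ⊕ 14)
Answer: roots = -10 (mult 1), -4 (mult 1), 14 (mult 1)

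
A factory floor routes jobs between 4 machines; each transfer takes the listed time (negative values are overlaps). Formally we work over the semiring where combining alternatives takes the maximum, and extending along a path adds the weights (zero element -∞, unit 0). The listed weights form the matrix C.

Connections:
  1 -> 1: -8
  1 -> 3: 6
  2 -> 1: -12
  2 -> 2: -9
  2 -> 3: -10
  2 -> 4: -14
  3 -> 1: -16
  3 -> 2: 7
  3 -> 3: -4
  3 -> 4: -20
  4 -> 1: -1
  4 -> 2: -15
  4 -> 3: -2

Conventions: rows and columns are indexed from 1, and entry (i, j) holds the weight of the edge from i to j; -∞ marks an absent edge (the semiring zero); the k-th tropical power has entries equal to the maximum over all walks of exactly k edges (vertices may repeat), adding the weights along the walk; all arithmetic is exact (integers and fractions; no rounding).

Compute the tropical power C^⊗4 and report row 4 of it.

C^⊗2:
  [-10, 13, 2, -14]
  [-15, -3, -6, -23]
  [-5, 3, -3, -7]
  [-9, 5, 5, -22]
C^⊗3:
  [1, 9, 3, -1]
  [-15, 1, -9, -17]
  [-8, 4, 1, -11]
  [-7, 12, 1, -9]
C^⊗4:
  [-2, 10, 7, -5]
  [-11, -2, -9, -13]
  [-8, 8, -2, -10]
  [0, 8, 2, -2]
Answer: row 4 of C^⊗4 = [0, 8, 2, -2]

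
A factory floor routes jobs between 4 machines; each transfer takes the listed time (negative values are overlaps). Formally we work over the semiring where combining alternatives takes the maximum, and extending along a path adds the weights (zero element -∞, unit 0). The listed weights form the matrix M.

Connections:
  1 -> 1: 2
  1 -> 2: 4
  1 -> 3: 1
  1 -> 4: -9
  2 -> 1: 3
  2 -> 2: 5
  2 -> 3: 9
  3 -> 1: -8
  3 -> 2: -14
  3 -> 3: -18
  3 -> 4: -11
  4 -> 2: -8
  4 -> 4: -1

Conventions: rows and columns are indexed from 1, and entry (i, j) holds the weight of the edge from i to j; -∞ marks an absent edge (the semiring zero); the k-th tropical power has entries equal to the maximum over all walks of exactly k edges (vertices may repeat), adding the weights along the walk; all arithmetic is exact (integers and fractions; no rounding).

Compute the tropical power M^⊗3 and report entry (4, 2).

M^⊗2:
  [7, 9, 13, -7]
  [8, 10, 14, -2]
  [-6, -4, -5, -12]
  [-5, -3, 1, -2]
M^⊗3:
  [12, 14, 18, 2]
  [13, 15, 19, 3]
  [-1, 1, 5, -13]
  [0, 2, 6, -3]
Key observation: the optimum is the walk 4->2->2->2, with weight (-8) + 5 + 5 = 2.
Optimal value attained by: walk 4->2->2->2.
Answer: (M^⊗3)[4][2] = 2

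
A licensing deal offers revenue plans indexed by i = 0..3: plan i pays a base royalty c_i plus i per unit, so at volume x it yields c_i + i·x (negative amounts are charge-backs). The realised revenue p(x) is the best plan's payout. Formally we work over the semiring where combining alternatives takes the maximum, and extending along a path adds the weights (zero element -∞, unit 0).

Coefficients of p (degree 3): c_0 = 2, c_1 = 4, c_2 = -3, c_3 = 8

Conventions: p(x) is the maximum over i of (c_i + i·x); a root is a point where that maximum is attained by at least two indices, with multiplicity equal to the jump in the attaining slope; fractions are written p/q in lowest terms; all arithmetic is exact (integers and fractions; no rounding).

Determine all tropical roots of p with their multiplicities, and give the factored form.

hull edge (i=0, c=2) to (i=3, c=8): slope 2, span 3
Factored form: p(x) = 8 ⊗ (x ⊕ (-2)) ⊗ (x ⊕ (-2)) ⊗ (x ⊕ (-2))
Answer: roots = -2 (mult 3)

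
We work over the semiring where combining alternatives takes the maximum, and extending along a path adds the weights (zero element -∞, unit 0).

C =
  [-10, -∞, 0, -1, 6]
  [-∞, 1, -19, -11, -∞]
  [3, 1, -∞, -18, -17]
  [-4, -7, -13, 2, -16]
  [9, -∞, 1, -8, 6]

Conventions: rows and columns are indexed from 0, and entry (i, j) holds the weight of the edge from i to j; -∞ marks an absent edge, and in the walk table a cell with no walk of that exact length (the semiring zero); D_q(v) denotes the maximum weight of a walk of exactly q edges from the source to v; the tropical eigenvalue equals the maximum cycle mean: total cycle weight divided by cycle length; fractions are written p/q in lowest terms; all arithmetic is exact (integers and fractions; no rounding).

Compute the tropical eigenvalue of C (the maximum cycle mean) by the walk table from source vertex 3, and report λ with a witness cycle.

q=0: [-∞, -∞, -∞, 0, -∞]
q=1: [-4, -7, -13, 2, -16]
q=2: [-2, -5, -4, 4, 2]
q=3: [11, -3, 3, 6, 8]
q=4: [17, 4, 11, 10, 17]
q=5: [26, 12, 18, 16, 23]
Optimal cycle mean attained by: cycle 0->4->0, total 6 + 9, length 2.
Answer: λ = 15/2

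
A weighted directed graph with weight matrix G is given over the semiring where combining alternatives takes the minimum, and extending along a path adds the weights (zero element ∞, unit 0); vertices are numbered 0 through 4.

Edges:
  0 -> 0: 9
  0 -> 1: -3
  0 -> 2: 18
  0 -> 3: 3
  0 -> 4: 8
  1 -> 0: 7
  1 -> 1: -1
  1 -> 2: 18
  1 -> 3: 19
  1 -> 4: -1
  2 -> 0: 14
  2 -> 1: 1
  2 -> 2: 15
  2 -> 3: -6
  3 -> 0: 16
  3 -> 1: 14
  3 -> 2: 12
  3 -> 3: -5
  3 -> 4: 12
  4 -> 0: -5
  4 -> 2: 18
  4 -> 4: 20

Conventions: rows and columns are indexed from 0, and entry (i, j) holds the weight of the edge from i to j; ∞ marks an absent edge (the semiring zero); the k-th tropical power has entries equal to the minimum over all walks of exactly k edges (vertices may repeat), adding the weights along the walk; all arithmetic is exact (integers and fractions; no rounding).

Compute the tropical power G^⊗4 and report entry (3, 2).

G^⊗2:
  [3, -4, 15, -2, -4]
  [-6, -2, 17, 10, -2]
  [8, 0, 6, -11, 0]
  [7, 9, 7, -10, 7]
  [4, -8, 13, -2, 3]
G^⊗3:
  [-9, -5, 10, -7, -5]
  [-7, -9, 12, -3, -3]
  [-5, -1, 1, -16, -1]
  [2, 4, 2, -15, 2]
  [-2, -9, 10, -7, -9]
G^⊗4:
  [-10, -12, 5, -12, -6]
  [-8, -10, 9, -8, -10]
  [-6, -8, -4, -21, -4]
  [-3, -1, -3, -20, -3]
  [-14, -10, 5, -12, -10]
Key observation: the optimum is the walk 3->3->3->3->2, with weight (-5) + (-5) + (-5) + 12 = -3.
Optimal value attained by: walk 3->3->3->3->2.
Answer: (G^⊗4)[3][2] = -3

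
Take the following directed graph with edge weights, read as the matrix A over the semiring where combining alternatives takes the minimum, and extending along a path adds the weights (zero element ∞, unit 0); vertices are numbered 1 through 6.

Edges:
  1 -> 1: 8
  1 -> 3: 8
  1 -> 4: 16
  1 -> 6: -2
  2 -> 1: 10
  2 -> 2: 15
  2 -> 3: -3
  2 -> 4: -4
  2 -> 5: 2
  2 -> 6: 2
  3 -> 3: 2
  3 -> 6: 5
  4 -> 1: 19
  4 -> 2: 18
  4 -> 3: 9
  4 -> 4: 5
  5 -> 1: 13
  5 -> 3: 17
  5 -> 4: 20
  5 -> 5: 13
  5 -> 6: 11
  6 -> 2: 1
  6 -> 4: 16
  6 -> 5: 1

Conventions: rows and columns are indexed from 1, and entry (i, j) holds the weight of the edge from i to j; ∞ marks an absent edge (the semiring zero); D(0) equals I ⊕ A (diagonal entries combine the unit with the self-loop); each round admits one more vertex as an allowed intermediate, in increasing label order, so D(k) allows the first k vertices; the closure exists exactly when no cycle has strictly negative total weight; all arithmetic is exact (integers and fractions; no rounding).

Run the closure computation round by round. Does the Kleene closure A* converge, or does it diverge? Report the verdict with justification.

D(0):
  [0, ∞, 8, 16, ∞, -2]
  [10, 0, -3, -4, 2, 2]
  [∞, ∞, 0, ∞, ∞, 5]
  [19, 18, 9, 0, ∞, ∞]
  [13, ∞, 17, 20, 0, 11]
  [∞, 1, ∞, 16, 1, 0]
D(1):
  [0, ∞, 8, 16, ∞, -2]
  [10, 0, -3, -4, 2, 2]
  [∞, ∞, 0, ∞, ∞, 5]
  [19, 18, 9, 0, ∞, 17]
  [13, ∞, 17, 20, 0, 11]
  [∞, 1, ∞, 16, 1, 0]
D(2):
  [0, ∞, 8, 16, ∞, -2]
  [10, 0, -3, -4, 2, 2]
  [∞, ∞, 0, ∞, ∞, 5]
  [19, 18, 9, 0, 20, 17]
  [13, ∞, 17, 20, 0, 11]
  [11, 1, -2, -3, 1, 0]
D(3):
  [0, ∞, 8, 16, ∞, -2]
  [10, 0, -3, -4, 2, 2]
  [∞, ∞, 0, ∞, ∞, 5]
  [19, 18, 9, 0, 20, 14]
  [13, ∞, 17, 20, 0, 11]
  [11, 1, -2, -3, 1, 0]
D(4):
  [0, 34, 8, 16, 36, -2]
  [10, 0, -3, -4, 2, 2]
  [∞, ∞, 0, ∞, ∞, 5]
  [19, 18, 9, 0, 20, 14]
  [13, 38, 17, 20, 0, 11]
  [11, 1, -2, -3, 1, 0]
D(5):
  [0, 34, 8, 16, 36, -2]
  [10, 0, -3, -4, 2, 2]
  [∞, ∞, 0, ∞, ∞, 5]
  [19, 18, 9, 0, 20, 14]
  [13, 38, 17, 20, 0, 11]
  [11, 1, -2, -3, 1, 0]
D(6):
  [0, -1, -4, -5, -1, -2]
  [10, 0, -3, -4, 2, 2]
  [16, 6, 0, 2, 6, 5]
  [19, 15, 9, 0, 15, 14]
  [13, 12, 9, 8, 0, 11]
  [11, 1, -2, -3, 1, 0]
Key observation: every diagonal entry stays at the unit through all rounds, so no improving cycle exists.
Answer: CONVERGES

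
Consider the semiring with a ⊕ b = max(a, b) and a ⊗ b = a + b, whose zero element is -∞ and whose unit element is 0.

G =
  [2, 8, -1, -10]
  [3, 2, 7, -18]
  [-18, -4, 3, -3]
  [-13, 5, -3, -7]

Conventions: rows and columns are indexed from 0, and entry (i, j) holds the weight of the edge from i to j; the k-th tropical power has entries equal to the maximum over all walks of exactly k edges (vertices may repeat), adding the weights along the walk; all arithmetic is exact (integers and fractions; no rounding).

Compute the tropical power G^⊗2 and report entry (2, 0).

G^⊗2:
  [11, 10, 15, -4]
  [5, 11, 10, 4]
  [-1, 2, 6, 0]
  [8, 7, 12, -6]
Key observation: the optimum is the walk 2->1->0, with weight (-4) + 3 = -1.
Optimal value attained by: walk 2->1->0.
Answer: (G^⊗2)[2][0] = -1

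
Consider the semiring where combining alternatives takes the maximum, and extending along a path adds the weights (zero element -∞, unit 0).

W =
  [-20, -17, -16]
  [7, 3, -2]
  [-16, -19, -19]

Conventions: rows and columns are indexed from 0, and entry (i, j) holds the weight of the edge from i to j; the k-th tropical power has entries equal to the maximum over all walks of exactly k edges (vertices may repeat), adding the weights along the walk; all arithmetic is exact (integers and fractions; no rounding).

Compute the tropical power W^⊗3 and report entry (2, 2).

W^⊗2:
  [-10, -14, -19]
  [10, 6, 1]
  [-12, -16, -21]
W^⊗3:
  [-7, -11, -16]
  [13, 9, 4]
  [-9, -13, -18]
Key observation: the optimum is the walk 2->1->1->2, with weight (-19) + 3 + (-2) = -18.
Optimal value attained by: walk 2->1->1->2.
Answer: (W^⊗3)[2][2] = -18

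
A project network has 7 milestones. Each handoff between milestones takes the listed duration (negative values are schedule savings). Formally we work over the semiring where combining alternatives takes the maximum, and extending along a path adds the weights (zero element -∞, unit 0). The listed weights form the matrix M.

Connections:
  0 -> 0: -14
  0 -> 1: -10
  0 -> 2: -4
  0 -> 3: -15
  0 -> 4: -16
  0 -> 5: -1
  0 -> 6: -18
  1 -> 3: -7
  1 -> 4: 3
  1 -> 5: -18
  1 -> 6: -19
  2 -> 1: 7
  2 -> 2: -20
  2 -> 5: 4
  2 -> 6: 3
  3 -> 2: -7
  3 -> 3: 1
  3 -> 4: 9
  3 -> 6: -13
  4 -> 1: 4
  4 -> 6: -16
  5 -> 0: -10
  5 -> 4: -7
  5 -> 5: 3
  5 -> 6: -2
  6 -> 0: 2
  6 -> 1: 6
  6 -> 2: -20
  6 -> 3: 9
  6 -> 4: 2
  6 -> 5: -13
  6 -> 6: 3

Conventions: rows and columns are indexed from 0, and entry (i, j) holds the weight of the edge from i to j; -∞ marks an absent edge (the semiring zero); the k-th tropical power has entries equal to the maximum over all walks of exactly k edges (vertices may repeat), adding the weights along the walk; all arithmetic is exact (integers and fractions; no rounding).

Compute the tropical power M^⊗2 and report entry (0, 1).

M^⊗2:
  [-11, 3, -18, -9, -6, 2, -1]
  [-17, 7, -14, -6, 2, -15, -13]
  [5, 9, -17, 12, 10, 7, 6]
  [-11, 13, -6, 2, 10, -3, -4]
  [-14, -10, -36, -3, 7, -14, -13]
  [0, 4, -14, 7, 0, 6, 1]
  [5, 9, 2, 12, 18, 1, 6]
Key observation: the optimum is the walk 0->2->1, with weight (-4) + 7 = 3.
Optimal value attained by: walk 0->2->1.
Answer: (M^⊗2)[0][1] = 3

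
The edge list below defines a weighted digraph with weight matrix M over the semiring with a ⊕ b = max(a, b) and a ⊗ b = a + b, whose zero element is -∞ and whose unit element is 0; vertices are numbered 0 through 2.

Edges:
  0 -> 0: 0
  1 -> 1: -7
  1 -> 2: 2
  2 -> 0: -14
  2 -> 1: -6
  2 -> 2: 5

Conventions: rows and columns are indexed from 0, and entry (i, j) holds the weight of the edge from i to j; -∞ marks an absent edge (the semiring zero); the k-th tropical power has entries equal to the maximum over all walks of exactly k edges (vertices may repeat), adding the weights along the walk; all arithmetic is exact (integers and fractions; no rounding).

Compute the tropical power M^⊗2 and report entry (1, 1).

M^⊗2:
  [0, -∞, -∞]
  [-12, -4, 7]
  [-9, -1, 10]
Key observation: the optimum is the walk 1->2->1, with weight 2 + (-6) = -4.
Optimal value attained by: walk 1->2->1.
Answer: (M^⊗2)[1][1] = -4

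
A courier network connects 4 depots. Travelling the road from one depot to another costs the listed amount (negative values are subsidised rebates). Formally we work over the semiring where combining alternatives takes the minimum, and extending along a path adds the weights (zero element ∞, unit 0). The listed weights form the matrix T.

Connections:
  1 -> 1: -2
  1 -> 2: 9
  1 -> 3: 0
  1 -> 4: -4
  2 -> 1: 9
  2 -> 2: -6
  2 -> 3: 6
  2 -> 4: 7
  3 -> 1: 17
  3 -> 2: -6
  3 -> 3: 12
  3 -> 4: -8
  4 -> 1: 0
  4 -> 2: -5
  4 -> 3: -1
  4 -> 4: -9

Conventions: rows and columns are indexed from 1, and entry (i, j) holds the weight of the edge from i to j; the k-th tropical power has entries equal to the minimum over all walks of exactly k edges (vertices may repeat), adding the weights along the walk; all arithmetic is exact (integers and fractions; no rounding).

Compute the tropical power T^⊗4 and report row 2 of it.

T^⊗2:
  [-4, -9, -5, -13]
  [3, -12, 0, -2]
  [-8, -13, -9, -17]
  [-9, -14, -10, -18]
T^⊗3:
  [-13, -18, -14, -22]
  [-3, -18, -6, -11]
  [-17, -22, -18, -26]
  [-18, -23, -19, -27]
T^⊗4:
  [-22, -27, -23, -31]
  [-11, -24, -12, -20]
  [-26, -31, -27, -35]
  [-27, -32, -28, -36]
Answer: row 2 of T^⊗4 = [-11, -24, -12, -20]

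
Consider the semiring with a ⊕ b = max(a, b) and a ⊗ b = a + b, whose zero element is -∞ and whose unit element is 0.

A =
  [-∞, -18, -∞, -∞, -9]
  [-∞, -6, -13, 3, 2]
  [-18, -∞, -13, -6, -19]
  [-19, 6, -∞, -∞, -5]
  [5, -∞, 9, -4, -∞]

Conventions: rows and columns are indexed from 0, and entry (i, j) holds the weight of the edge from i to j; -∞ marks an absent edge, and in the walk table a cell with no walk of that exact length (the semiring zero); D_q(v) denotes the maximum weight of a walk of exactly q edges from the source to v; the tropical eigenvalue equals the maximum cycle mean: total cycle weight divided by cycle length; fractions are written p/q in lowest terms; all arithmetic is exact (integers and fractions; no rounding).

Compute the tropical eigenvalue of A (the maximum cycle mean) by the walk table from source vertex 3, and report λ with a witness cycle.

q=0: [-∞, -∞, -∞, 0, -∞]
q=1: [-19, 6, -∞, -∞, -5]
q=2: [0, 0, 4, 9, 8]
q=3: [13, 15, 17, 4, 4]
q=4: [9, 10, 13, 18, 17]
q=5: [22, 24, 26, 13, 13]
Optimal cycle mean attained by: cycle 1->3->1, total 3 + 6, length 2.
Answer: λ = 9/2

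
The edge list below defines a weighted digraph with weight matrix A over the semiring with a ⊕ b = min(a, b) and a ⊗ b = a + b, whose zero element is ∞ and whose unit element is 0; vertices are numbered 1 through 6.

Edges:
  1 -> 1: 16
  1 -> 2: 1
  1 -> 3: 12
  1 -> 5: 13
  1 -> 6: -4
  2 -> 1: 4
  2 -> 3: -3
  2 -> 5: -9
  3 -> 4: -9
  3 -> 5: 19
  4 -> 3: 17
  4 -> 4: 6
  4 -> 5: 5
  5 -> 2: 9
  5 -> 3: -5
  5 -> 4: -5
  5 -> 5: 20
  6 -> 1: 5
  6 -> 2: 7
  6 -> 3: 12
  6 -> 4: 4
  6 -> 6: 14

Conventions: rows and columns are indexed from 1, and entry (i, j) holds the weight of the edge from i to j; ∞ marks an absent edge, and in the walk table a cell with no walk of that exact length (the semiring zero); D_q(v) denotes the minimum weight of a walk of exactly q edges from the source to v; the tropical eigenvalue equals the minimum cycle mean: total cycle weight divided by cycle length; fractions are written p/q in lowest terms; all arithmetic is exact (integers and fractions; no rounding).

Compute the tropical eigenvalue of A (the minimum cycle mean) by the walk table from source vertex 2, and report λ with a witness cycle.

q=0: [∞, 0, ∞, ∞, ∞, ∞]
q=1: [4, ∞, -3, ∞, -9, ∞]
q=2: [20, 0, -14, -14, 11, 0]
q=3: [4, 7, -3, -23, -9, 14]
q=4: [11, 0, -14, -17, -18, 0]
q=5: [4, -9, -23, -23, -12, 7]
q=6: [-5, -3, -17, -32, -18, 0]
Optimal cycle mean attained by: cycle 3->4->5->3, total (-9) + 5 + (-5), length 3.
Answer: λ = -3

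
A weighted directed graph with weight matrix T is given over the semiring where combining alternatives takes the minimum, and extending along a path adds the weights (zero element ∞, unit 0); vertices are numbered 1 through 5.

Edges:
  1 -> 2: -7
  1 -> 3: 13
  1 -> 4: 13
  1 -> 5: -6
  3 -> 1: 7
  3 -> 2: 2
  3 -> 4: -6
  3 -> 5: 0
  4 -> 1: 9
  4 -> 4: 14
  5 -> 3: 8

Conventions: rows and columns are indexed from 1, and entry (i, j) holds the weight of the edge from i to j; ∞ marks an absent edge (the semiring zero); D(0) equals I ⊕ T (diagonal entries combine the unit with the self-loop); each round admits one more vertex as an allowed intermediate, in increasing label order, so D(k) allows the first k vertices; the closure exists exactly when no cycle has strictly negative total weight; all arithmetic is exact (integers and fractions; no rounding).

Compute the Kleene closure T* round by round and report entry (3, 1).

D(0):
  [0, -7, 13, 13, -6]
  [∞, 0, ∞, ∞, ∞]
  [7, 2, 0, -6, 0]
  [9, ∞, ∞, 0, ∞]
  [∞, ∞, 8, ∞, 0]
D(1):
  [0, -7, 13, 13, -6]
  [∞, 0, ∞, ∞, ∞]
  [7, 0, 0, -6, 0]
  [9, 2, 22, 0, 3]
  [∞, ∞, 8, ∞, 0]
D(2):
  [0, -7, 13, 13, -6]
  [∞, 0, ∞, ∞, ∞]
  [7, 0, 0, -6, 0]
  [9, 2, 22, 0, 3]
  [∞, ∞, 8, ∞, 0]
D(3):
  [0, -7, 13, 7, -6]
  [∞, 0, ∞, ∞, ∞]
  [7, 0, 0, -6, 0]
  [9, 2, 22, 0, 3]
  [15, 8, 8, 2, 0]
D(4):
  [0, -7, 13, 7, -6]
  [∞, 0, ∞, ∞, ∞]
  [3, -4, 0, -6, -3]
  [9, 2, 22, 0, 3]
  [11, 4, 8, 2, 0]
D(5):
  [0, -7, 2, -4, -6]
  [∞, 0, ∞, ∞, ∞]
  [3, -4, 0, -6, -3]
  [9, 2, 11, 0, 3]
  [11, 4, 8, 2, 0]
Answer: T*[3][1] = 3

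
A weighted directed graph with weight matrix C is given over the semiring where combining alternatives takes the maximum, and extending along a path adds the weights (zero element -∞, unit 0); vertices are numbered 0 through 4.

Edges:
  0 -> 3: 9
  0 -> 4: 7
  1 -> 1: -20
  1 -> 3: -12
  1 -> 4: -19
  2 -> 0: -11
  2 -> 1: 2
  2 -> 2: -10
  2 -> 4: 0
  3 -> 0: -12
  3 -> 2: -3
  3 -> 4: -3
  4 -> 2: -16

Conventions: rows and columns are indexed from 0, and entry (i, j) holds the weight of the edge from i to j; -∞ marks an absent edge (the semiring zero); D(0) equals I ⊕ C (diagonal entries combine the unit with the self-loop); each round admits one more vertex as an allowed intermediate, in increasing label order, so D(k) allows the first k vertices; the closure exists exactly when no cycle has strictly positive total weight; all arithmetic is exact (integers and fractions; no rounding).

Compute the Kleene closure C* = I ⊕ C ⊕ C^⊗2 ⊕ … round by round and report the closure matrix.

D(0):
  [0, -∞, -∞, 9, 7]
  [-∞, 0, -∞, -12, -19]
  [-11, 2, 0, -∞, 0]
  [-12, -∞, -3, 0, -3]
  [-∞, -∞, -16, -∞, 0]
D(1):
  [0, -∞, -∞, 9, 7]
  [-∞, 0, -∞, -12, -19]
  [-11, 2, 0, -2, 0]
  [-12, -∞, -3, 0, -3]
  [-∞, -∞, -16, -∞, 0]
D(2):
  [0, -∞, -∞, 9, 7]
  [-∞, 0, -∞, -12, -19]
  [-11, 2, 0, -2, 0]
  [-12, -∞, -3, 0, -3]
  [-∞, -∞, -16, -∞, 0]
D(3):
  [0, -∞, -∞, 9, 7]
  [-∞, 0, -∞, -12, -19]
  [-11, 2, 0, -2, 0]
  [-12, -1, -3, 0, -3]
  [-27, -14, -16, -18, 0]
D(4):
  [0, 8, 6, 9, 7]
  [-24, 0, -15, -12, -15]
  [-11, 2, 0, -2, 0]
  [-12, -1, -3, 0, -3]
  [-27, -14, -16, -18, 0]
D(5):
  [0, 8, 6, 9, 7]
  [-24, 0, -15, -12, -15]
  [-11, 2, 0, -2, 0]
  [-12, -1, -3, 0, -3]
  [-27, -14, -16, -18, 0]
Answer: C* = [[0, 8, 6, 9, 7], [-24, 0, -15, -12, -15], [-11, 2, 0, -2, 0], [-12, -1, -3, 0, -3], [-27, -14, -16, -18, 0]]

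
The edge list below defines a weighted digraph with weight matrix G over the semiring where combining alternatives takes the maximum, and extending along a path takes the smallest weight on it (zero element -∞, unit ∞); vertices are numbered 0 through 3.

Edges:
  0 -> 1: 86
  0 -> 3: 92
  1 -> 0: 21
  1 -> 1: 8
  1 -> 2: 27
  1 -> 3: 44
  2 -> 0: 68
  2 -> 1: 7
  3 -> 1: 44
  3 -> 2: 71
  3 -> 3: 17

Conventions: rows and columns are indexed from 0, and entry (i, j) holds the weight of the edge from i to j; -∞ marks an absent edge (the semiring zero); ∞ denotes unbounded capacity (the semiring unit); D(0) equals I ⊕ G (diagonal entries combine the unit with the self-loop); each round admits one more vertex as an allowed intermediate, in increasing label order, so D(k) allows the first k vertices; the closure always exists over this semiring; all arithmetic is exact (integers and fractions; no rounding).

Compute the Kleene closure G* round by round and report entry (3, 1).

D(0):
  [∞, 86, -∞, 92]
  [21, ∞, 27, 44]
  [68, 7, ∞, -∞]
  [-∞, 44, 71, ∞]
D(1):
  [∞, 86, -∞, 92]
  [21, ∞, 27, 44]
  [68, 68, ∞, 68]
  [-∞, 44, 71, ∞]
D(2):
  [∞, 86, 27, 92]
  [21, ∞, 27, 44]
  [68, 68, ∞, 68]
  [21, 44, 71, ∞]
D(3):
  [∞, 86, 27, 92]
  [27, ∞, 27, 44]
  [68, 68, ∞, 68]
  [68, 68, 71, ∞]
D(4):
  [∞, 86, 71, 92]
  [44, ∞, 44, 44]
  [68, 68, ∞, 68]
  [68, 68, 71, ∞]
Answer: G*[3][1] = 68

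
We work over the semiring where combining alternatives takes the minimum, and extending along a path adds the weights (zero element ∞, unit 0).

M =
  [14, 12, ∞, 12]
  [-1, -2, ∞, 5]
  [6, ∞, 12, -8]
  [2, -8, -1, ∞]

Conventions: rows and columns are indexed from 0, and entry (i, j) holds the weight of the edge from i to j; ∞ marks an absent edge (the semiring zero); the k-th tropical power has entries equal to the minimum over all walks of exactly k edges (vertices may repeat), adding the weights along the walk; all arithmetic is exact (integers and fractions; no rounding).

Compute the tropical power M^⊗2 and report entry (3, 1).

M^⊗2:
  [11, 4, 11, 17]
  [-3, -4, 4, 3]
  [-6, -16, -9, 4]
  [-9, -10, 11, -9]
Key observation: the optimum is the walk 3->1->1, with weight (-8) + (-2) = -10.
Optimal value attained by: walk 3->1->1.
Answer: (M^⊗2)[3][1] = -10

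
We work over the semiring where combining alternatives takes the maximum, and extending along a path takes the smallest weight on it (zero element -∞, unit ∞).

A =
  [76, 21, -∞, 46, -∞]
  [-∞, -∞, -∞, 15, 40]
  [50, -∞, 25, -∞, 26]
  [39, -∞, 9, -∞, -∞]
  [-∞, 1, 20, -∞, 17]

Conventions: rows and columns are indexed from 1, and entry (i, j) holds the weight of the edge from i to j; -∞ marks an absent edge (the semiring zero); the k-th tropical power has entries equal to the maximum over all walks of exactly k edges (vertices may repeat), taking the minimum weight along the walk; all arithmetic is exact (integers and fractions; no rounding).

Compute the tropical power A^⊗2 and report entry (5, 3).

A^⊗2:
  [76, 21, 9, 46, 21]
  [15, 1, 20, -∞, 17]
  [50, 21, 25, 46, 25]
  [39, 21, 9, 39, 9]
  [20, 1, 20, 1, 20]
Key observation: the optimum is the walk 5->3->3, with weight 20 min 25 = 20.
Optimal value attained by: walk 5->3->3.
Answer: (A^⊗2)[5][3] = 20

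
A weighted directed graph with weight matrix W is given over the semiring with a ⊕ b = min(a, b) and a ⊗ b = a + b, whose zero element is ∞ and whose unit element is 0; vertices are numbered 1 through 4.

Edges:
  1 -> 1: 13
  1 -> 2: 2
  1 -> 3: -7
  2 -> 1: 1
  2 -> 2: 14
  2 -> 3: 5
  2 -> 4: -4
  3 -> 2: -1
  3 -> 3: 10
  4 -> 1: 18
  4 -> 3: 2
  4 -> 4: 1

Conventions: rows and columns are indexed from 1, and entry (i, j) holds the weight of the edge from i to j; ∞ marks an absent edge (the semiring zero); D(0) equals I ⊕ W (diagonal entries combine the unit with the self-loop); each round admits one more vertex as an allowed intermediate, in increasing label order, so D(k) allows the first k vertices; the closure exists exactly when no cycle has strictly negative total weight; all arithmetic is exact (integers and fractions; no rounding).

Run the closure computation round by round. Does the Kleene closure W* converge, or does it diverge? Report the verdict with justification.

D(0):
  [0, 2, -7, ∞]
  [1, 0, 5, -4]
  [∞, -1, 0, ∞]
  [18, ∞, 2, 0]
D(1):
  [0, 2, -7, ∞]
  [1, 0, -6, -4]
  [∞, -1, 0, ∞]
  [18, 20, 2, 0]
Detection: at round 2, diagonal entry (3, 3) turns strictly negative.
Key observation: the cycle 3->2->1->3 has total weight (-1) + 1 + (-7), which is strictly negative.
Answer: DIVERGES — negative cycle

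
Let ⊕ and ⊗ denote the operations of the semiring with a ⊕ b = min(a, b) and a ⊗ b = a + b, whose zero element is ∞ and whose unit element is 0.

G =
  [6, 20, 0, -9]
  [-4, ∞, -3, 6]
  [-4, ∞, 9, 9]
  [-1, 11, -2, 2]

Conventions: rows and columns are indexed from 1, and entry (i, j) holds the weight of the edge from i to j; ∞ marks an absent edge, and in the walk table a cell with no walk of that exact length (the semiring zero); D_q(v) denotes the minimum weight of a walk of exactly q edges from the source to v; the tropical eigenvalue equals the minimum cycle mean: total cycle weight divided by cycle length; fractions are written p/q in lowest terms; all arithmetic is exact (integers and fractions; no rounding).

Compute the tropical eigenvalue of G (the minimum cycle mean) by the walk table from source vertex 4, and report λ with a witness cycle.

q=0: [∞, ∞, ∞, 0]
q=1: [-1, 11, -2, 2]
q=2: [-6, 13, -1, -10]
q=3: [-11, 1, -12, -15]
q=4: [-16, -4, -17, -20]
Optimal cycle mean attained by: cycle 1->4->1, total (-9) + (-1), length 2.
Answer: λ = -5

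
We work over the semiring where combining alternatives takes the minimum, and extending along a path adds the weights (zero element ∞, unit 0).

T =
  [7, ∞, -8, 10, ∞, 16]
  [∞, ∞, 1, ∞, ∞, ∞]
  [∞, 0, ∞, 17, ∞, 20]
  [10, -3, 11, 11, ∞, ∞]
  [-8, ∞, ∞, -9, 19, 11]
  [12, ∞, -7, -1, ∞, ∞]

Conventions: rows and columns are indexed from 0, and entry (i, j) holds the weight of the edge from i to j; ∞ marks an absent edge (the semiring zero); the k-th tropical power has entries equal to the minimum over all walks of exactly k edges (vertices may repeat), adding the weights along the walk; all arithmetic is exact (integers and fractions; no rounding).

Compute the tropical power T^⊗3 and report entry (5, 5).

T^⊗2:
  [14, -8, -1, 9, ∞, 12]
  [∞, 1, ∞, 18, ∞, 21]
  [27, 14, 1, 19, ∞, ∞]
  [17, 8, -2, 20, ∞, 26]
  [-1, -12, -16, 2, 38, 8]
  [9, -7, 4, 10, ∞, 13]
T^⊗3:
  [19, -1, -7, 11, ∞, 19]
  [28, 15, 2, 20, ∞, ∞]
  [29, 1, 15, 18, ∞, 21]
  [24, -2, 9, 15, ∞, 18]
  [6, -16, -11, 1, 57, 4]
  [16, 4, -6, 12, ∞, 24]
Key observation: the optimum is the walk 5->0->2->5, with weight 12 + (-8) + 20 = 24.
Optimal value attained by: walk 5->0->2->5.
Answer: (T^⊗3)[5][5] = 24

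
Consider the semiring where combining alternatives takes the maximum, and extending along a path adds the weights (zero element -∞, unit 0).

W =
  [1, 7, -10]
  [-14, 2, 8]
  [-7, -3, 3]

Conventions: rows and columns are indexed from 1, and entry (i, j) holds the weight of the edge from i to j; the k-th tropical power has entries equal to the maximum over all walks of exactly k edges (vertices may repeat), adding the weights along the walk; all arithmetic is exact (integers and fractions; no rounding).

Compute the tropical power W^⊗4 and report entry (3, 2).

W^⊗2:
  [2, 9, 15]
  [1, 5, 11]
  [-4, 0, 6]
W^⊗3:
  [8, 12, 18]
  [4, 8, 14]
  [-1, 3, 9]
W^⊗4:
  [11, 15, 21]
  [7, 11, 17]
  [2, 6, 12]
Key observation: the optimum is the walk 3->3->3->1->2, with weight 3 + 3 + (-7) + 7 = 6.
Optimal value attained by: walk 3->3->3->1->2.
Answer: (W^⊗4)[3][2] = 6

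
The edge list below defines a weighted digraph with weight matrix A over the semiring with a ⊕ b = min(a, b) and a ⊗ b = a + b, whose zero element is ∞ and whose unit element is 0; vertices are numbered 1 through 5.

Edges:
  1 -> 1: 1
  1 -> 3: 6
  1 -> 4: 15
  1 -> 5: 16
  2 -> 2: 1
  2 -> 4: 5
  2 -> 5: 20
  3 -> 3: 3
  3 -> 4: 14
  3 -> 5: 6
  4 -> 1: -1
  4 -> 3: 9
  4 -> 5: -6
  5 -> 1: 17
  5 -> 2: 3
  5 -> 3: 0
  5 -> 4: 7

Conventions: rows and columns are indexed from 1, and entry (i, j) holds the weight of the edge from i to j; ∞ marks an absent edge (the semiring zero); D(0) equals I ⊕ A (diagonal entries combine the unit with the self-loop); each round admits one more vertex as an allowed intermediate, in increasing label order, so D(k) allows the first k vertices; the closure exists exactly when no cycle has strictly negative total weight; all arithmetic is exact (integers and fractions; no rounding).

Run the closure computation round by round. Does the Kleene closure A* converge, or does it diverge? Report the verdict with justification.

D(0):
  [0, ∞, 6, 15, 16]
  [∞, 0, ∞, 5, 20]
  [∞, ∞, 0, 14, 6]
  [-1, ∞, 9, 0, -6]
  [17, 3, 0, 7, 0]
D(1):
  [0, ∞, 6, 15, 16]
  [∞, 0, ∞, 5, 20]
  [∞, ∞, 0, 14, 6]
  [-1, ∞, 5, 0, -6]
  [17, 3, 0, 7, 0]
D(2):
  [0, ∞, 6, 15, 16]
  [∞, 0, ∞, 5, 20]
  [∞, ∞, 0, 14, 6]
  [-1, ∞, 5, 0, -6]
  [17, 3, 0, 7, 0]
D(3):
  [0, ∞, 6, 15, 12]
  [∞, 0, ∞, 5, 20]
  [∞, ∞, 0, 14, 6]
  [-1, ∞, 5, 0, -6]
  [17, 3, 0, 7, 0]
D(4):
  [0, ∞, 6, 15, 9]
  [4, 0, 10, 5, -1]
  [13, ∞, 0, 14, 6]
  [-1, ∞, 5, 0, -6]
  [6, 3, 0, 7, 0]
D(5):
  [0, 12, 6, 15, 9]
  [4, 0, -1, 5, -1]
  [12, 9, 0, 13, 6]
  [-1, -3, -6, 0, -6]
  [6, 3, 0, 7, 0]
Key observation: every diagonal entry stays at the unit through all rounds, so no improving cycle exists.
Answer: CONVERGES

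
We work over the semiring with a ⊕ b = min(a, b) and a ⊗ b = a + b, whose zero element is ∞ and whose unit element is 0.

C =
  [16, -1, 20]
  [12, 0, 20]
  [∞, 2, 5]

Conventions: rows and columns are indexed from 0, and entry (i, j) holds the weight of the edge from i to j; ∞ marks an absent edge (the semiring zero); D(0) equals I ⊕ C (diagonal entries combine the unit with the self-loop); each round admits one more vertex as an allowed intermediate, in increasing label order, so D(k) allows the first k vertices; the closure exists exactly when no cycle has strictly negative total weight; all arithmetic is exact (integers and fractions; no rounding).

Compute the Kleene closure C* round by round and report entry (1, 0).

D(0):
  [0, -1, 20]
  [12, 0, 20]
  [∞, 2, 0]
D(1):
  [0, -1, 20]
  [12, 0, 20]
  [∞, 2, 0]
D(2):
  [0, -1, 19]
  [12, 0, 20]
  [14, 2, 0]
D(3):
  [0, -1, 19]
  [12, 0, 20]
  [14, 2, 0]
Answer: C*[1][0] = 12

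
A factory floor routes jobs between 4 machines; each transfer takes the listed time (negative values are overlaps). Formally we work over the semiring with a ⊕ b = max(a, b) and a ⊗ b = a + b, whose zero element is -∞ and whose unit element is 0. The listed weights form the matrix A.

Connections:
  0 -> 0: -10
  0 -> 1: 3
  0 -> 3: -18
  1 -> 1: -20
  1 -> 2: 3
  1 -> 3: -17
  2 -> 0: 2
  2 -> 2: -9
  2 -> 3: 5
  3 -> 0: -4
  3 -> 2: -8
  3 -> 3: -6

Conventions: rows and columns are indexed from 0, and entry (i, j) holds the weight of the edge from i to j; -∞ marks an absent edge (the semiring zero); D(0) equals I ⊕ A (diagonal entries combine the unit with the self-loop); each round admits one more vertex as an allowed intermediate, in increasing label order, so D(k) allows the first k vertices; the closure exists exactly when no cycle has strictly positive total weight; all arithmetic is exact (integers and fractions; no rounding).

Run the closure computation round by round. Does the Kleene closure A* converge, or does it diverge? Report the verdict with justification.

D(0):
  [0, 3, -∞, -18]
  [-∞, 0, 3, -17]
  [2, -∞, 0, 5]
  [-4, -∞, -8, 0]
D(1):
  [0, 3, -∞, -18]
  [-∞, 0, 3, -17]
  [2, 5, 0, 5]
  [-4, -1, -8, 0]
Detection: at round 2, diagonal entry (2, 2) turns strictly positive.
Key observation: the cycle 2->0->1->2 has total weight 2 + 3 + 3, which is strictly positive.
Answer: DIVERGES — positive cycle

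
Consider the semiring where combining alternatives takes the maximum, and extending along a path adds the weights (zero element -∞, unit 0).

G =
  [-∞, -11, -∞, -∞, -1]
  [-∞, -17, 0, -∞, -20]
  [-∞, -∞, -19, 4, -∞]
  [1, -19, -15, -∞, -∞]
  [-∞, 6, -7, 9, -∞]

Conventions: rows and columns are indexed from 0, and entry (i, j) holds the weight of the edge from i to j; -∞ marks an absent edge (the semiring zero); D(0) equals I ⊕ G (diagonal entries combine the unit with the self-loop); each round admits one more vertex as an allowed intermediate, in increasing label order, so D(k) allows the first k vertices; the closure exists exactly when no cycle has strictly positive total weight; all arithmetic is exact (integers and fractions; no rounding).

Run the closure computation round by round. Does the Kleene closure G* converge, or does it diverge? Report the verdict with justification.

D(0):
  [0, -11, -∞, -∞, -1]
  [-∞, 0, 0, -∞, -20]
  [-∞, -∞, 0, 4, -∞]
  [1, -19, -15, 0, -∞]
  [-∞, 6, -7, 9, 0]
D(1):
  [0, -11, -∞, -∞, -1]
  [-∞, 0, 0, -∞, -20]
  [-∞, -∞, 0, 4, -∞]
  [1, -10, -15, 0, 0]
  [-∞, 6, -7, 9, 0]
D(2):
  [0, -11, -11, -∞, -1]
  [-∞, 0, 0, -∞, -20]
  [-∞, -∞, 0, 4, -∞]
  [1, -10, -10, 0, 0]
  [-∞, 6, 6, 9, 0]
D(3):
  [0, -11, -11, -7, -1]
  [-∞, 0, 0, 4, -20]
  [-∞, -∞, 0, 4, -∞]
  [1, -10, -10, 0, 0]
  [-∞, 6, 6, 10, 0]
Detection: at round 4, diagonal entry (4, 4) turns strictly positive.
Key observation: the cycle 4->1->2->3->0->4 has total weight 6 + 0 + 4 + 1 + (-1), which is strictly positive.
Answer: DIVERGES — positive cycle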